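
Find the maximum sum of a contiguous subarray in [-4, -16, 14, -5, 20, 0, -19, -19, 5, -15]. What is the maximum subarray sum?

Using Kadane's algorithm on [-4, -16, 14, -5, 20, 0, -19, -19, 5, -15]:

Scanning through the array:
Position 1 (value -16): max_ending_here = -16, max_so_far = -4
Position 2 (value 14): max_ending_here = 14, max_so_far = 14
Position 3 (value -5): max_ending_here = 9, max_so_far = 14
Position 4 (value 20): max_ending_here = 29, max_so_far = 29
Position 5 (value 0): max_ending_here = 29, max_so_far = 29
Position 6 (value -19): max_ending_here = 10, max_so_far = 29
Position 7 (value -19): max_ending_here = -9, max_so_far = 29
Position 8 (value 5): max_ending_here = 5, max_so_far = 29
Position 9 (value -15): max_ending_here = -10, max_so_far = 29

Maximum subarray: [14, -5, 20]
Maximum sum: 29

The maximum subarray is [14, -5, 20] with sum 29. This subarray runs from index 2 to index 4.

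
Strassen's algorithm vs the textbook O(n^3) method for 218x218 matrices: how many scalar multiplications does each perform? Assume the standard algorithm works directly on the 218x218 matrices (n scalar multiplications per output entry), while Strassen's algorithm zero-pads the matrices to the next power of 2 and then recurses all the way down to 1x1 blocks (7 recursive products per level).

Matrix multiplication for 218x218 matrices:

Strassen's algorithm requires power-of-2 dimensions. Pad 218x218 to 256x256 (next power of 2).

Standard algorithm: 218^3 = 10360232 multiplications
Strassen's algorithm: 7^(log2(256)) = 7^8 = 5764801 multiplications
Savings: 10360232 - 5764801 = 4595431 multiplications

Standard: 10360232 multiplications (218^3). Strassen: 5764801 multiplications (7^8, after padding to 256x256). Strassen reduces 8 recursive multiplications to 7 at each level.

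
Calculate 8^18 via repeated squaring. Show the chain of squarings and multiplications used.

Computing 8^18 by squaring (build up from 8^1; each line after the first costs one multiplication):

8^1 = 8
8^2 = (8^1)^2 = 8^2 = 64
8^4 = (8^2)^2 = 64^2 = 4096
8^8 = (8^4)^2 = 4096^2 = 16777216
8^9 = 8 * 8^8 = 8 * 16777216 = 134217728
8^18 = (8^9)^2 = 134217728^2 = 18014398509481984

Result: 18014398509481984
Multiplications needed: 5 (5 lines after 8^1)

8^18 = 18014398509481984. Using exponentiation by squaring, this requires 5 multiplications. The key idea: if the exponent is even, square the half-power; if odd, multiply by the base once.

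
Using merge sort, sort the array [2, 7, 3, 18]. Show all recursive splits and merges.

Merge sort trace:

Split: [2, 7, 3, 18] -> [2, 7] and [3, 18]
  Split: [2, 7] -> [2] and [7]
  Merge: [2] + [7] -> [2, 7]
  Split: [3, 18] -> [3] and [18]
  Merge: [3] + [18] -> [3, 18]
Merge: [2, 7] + [3, 18] -> [2, 3, 7, 18]

Final sorted array: [2, 3, 7, 18]

The merge sort proceeds by recursively splitting the array and merging sorted halves.
After all merges, the sorted array is [2, 3, 7, 18].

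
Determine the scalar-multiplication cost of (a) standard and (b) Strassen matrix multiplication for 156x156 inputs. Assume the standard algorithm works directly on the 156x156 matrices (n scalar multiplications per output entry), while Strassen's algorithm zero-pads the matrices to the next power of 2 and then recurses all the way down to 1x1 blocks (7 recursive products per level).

Matrix multiplication for 156x156 matrices:

Strassen's algorithm requires power-of-2 dimensions. Pad 156x156 to 256x256 (next power of 2).

Standard algorithm: 156^3 = 3796416 multiplications
Strassen's algorithm: 7^(log2(256)) = 7^8 = 5764801 multiplications
Difference: 3796416 - 5764801 = -1968385 (Strassen uses MORE here due to padding overhead — for small or just-over-power-of-2 n, padding can outweigh the per-level savings)

Standard: 3796416 multiplications (156^3). Strassen: 5764801 multiplications (7^8, after padding to 256x256). Strassen reduces 8 recursive multiplications to 7 at each level.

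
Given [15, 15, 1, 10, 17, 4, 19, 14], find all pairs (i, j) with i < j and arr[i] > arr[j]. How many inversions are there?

Finding inversions in [15, 15, 1, 10, 17, 4, 19, 14]:

(0, 2): arr[0]=15 > arr[2]=1
(0, 3): arr[0]=15 > arr[3]=10
(0, 5): arr[0]=15 > arr[5]=4
(0, 7): arr[0]=15 > arr[7]=14
(1, 2): arr[1]=15 > arr[2]=1
(1, 3): arr[1]=15 > arr[3]=10
(1, 5): arr[1]=15 > arr[5]=4
(1, 7): arr[1]=15 > arr[7]=14
(3, 5): arr[3]=10 > arr[5]=4
(4, 5): arr[4]=17 > arr[5]=4
(4, 7): arr[4]=17 > arr[7]=14
(6, 7): arr[6]=19 > arr[7]=14

Total inversions: 12

The array has 12 inversion(s): (0,2), (0,3), (0,5), (0,7), (1,2), (1,3), (1,5), (1,7), (3,5), (4,5), (4,7), (6,7). Each pair (i,j) satisfies i < j and arr[i] > arr[j].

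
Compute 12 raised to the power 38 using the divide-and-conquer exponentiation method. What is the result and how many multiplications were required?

Computing 12^38 by squaring (build up from 12^1; each line after the first costs one multiplication):

12^1 = 12
12^2 = (12^1)^2 = 12^2 = 144
12^4 = (12^2)^2 = 144^2 = 20736
12^8 = (12^4)^2 = 20736^2 = 429981696
12^9 = 12 * 12^8 = 12 * 429981696 = 5159780352
12^18 = (12^9)^2 = 5159780352^2 = 26623333280885243904
12^19 = 12 * 12^18 = 12 * 26623333280885243904 = 319479999370622926848
12^38 = (12^19)^2 = 319479999370622926848^2 = 102067469997853225734913580209377959215104

Result: 102067469997853225734913580209377959215104
Multiplications needed: 7 (7 lines after 12^1)

12^38 = 102067469997853225734913580209377959215104. Using exponentiation by squaring, this requires 7 multiplications. The key idea: if the exponent is even, square the half-power; if odd, multiply by the base once.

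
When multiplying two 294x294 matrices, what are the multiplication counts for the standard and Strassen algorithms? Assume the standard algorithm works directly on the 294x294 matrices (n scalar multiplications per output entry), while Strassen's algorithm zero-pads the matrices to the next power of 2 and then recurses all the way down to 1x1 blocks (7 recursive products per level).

Matrix multiplication for 294x294 matrices:

Strassen's algorithm requires power-of-2 dimensions. Pad 294x294 to 512x512 (next power of 2).

Standard algorithm: 294^3 = 25412184 multiplications
Strassen's algorithm: 7^(log2(512)) = 7^9 = 40353607 multiplications
Difference: 25412184 - 40353607 = -14941423 (Strassen uses MORE here due to padding overhead — for small or just-over-power-of-2 n, padding can outweigh the per-level savings)

Standard: 25412184 multiplications (294^3). Strassen: 40353607 multiplications (7^9, after padding to 512x512). Strassen reduces 8 recursive multiplications to 7 at each level.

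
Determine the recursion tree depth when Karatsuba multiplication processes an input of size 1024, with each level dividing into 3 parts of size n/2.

For divide and conquer with division factor 2:

Problem sizes at each level:
Level 0: 1024
Level 1: 512
Level 2: 256
Level 3: 128
Level 4: 64
Level 5: 32
Level 6: 16
Level 7: 8
Level 8: 4
Level 9: 2
Level 10: 1

The root is level 0 and the size-1 base case is level 10 (the tree spans levels 0 through 10, i.e. 11 levels counting the root), so the depth is the number of divisions: log_2(1024) = 10

The recursion tree depth is log_2(1024) = 10. At each level, the problem size is divided by 2, so it takes 10 divisions to reduce to a base case of size 1. The algorithm makes 3 recursive calls at each level.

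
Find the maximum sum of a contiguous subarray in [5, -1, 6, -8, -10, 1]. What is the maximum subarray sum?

Using Kadane's algorithm on [5, -1, 6, -8, -10, 1]:

Scanning through the array:
Position 1 (value -1): max_ending_here = 4, max_so_far = 5
Position 2 (value 6): max_ending_here = 10, max_so_far = 10
Position 3 (value -8): max_ending_here = 2, max_so_far = 10
Position 4 (value -10): max_ending_here = -8, max_so_far = 10
Position 5 (value 1): max_ending_here = 1, max_so_far = 10

Maximum subarray: [5, -1, 6]
Maximum sum: 10

The maximum subarray is [5, -1, 6] with sum 10. This subarray runs from index 0 to index 2.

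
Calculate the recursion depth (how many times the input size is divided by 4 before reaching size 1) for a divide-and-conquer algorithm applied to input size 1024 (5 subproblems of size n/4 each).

For divide and conquer with division factor 4:

Problem sizes at each level:
Level 0: 1024
Level 1: 256
Level 2: 64
Level 3: 16
Level 4: 4
Level 5: 1

The root is level 0 and the size-1 base case is level 5 (the tree spans levels 0 through 5, i.e. 6 levels counting the root), so the depth is the number of divisions: log_4(1024) = 5

The recursion tree depth is log_4(1024) = 5. At each level, the problem size is divided by 4, so it takes 5 divisions to reduce to a base case of size 1. The algorithm makes 5 recursive calls at each level.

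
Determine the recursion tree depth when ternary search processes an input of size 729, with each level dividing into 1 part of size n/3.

For divide and conquer with division factor 3:

Problem sizes at each level:
Level 0: 729
Level 1: 243
Level 2: 81
Level 3: 27
Level 4: 9
Level 5: 3
Level 6: 1

The root is level 0 and the size-1 base case is level 6 (the tree spans levels 0 through 6, i.e. 7 levels counting the root), so the depth is the number of divisions: log_3(729) = 6

The recursion tree depth is log_3(729) = 6. At each level, the problem size is divided by 3, so it takes 6 divisions to reduce to a base case of size 1. The algorithm makes 1 recursive call at each level.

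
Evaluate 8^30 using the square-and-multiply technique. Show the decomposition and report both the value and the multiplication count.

Computing 8^30 by squaring (build up from 8^1; each line after the first costs one multiplication):

8^1 = 8
8^2 = (8^1)^2 = 8^2 = 64
8^3 = 8 * 8^2 = 8 * 64 = 512
8^6 = (8^3)^2 = 512^2 = 262144
8^7 = 8 * 8^6 = 8 * 262144 = 2097152
8^14 = (8^7)^2 = 2097152^2 = 4398046511104
8^15 = 8 * 8^14 = 8 * 4398046511104 = 35184372088832
8^30 = (8^15)^2 = 35184372088832^2 = 1237940039285380274899124224

Result: 1237940039285380274899124224
Multiplications needed: 7 (7 lines after 8^1)

8^30 = 1237940039285380274899124224. Using exponentiation by squaring, this requires 7 multiplications. The key idea: if the exponent is even, square the half-power; if odd, multiply by the base once.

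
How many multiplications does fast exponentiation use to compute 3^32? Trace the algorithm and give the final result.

Computing 3^32 by squaring (build up from 3^1; each line after the first costs one multiplication):

3^1 = 3
3^2 = (3^1)^2 = 3^2 = 9
3^4 = (3^2)^2 = 9^2 = 81
3^8 = (3^4)^2 = 81^2 = 6561
3^16 = (3^8)^2 = 6561^2 = 43046721
3^32 = (3^16)^2 = 43046721^2 = 1853020188851841

Result: 1853020188851841
Multiplications needed: 5 (5 lines after 3^1)

3^32 = 1853020188851841. Using exponentiation by squaring, this requires 5 multiplications. The key idea: if the exponent is even, square the half-power; if odd, multiply by the base once.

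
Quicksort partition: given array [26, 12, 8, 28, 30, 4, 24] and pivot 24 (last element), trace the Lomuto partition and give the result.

Lomuto partition with pivot = 24:

Initial array: [26, 12, 8, 28, 30, 4, 24]

arr[0]=26 > 24: no swap
arr[1]=12 <= 24: swap with position 0, array becomes [12, 26, 8, 28, 30, 4, 24]
arr[2]=8 <= 24: swap with position 1, array becomes [12, 8, 26, 28, 30, 4, 24]
arr[3]=28 > 24: no swap
arr[4]=30 > 24: no swap
arr[5]=4 <= 24: swap with position 2, array becomes [12, 8, 4, 28, 30, 26, 24]

Place pivot at position 3: [12, 8, 4, 24, 30, 26, 28]
Pivot position: 3

After partitioning with pivot 24, the array becomes [12, 8, 4, 24, 30, 26, 28]. The pivot is placed at index 3. All elements to the left of the pivot are <= 24, and all elements to the right are > 24.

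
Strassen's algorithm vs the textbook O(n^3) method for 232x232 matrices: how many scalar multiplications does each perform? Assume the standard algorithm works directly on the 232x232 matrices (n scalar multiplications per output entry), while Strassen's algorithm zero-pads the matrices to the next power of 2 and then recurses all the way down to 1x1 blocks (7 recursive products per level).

Matrix multiplication for 232x232 matrices:

Strassen's algorithm requires power-of-2 dimensions. Pad 232x232 to 256x256 (next power of 2).

Standard algorithm: 232^3 = 12487168 multiplications
Strassen's algorithm: 7^(log2(256)) = 7^8 = 5764801 multiplications
Savings: 12487168 - 5764801 = 6722367 multiplications

Standard: 12487168 multiplications (232^3). Strassen: 5764801 multiplications (7^8, after padding to 256x256). Strassen reduces 8 recursive multiplications to 7 at each level.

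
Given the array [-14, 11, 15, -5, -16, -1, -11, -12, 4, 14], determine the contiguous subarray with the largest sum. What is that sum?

Using Kadane's algorithm on [-14, 11, 15, -5, -16, -1, -11, -12, 4, 14]:

Scanning through the array:
Position 1 (value 11): max_ending_here = 11, max_so_far = 11
Position 2 (value 15): max_ending_here = 26, max_so_far = 26
Position 3 (value -5): max_ending_here = 21, max_so_far = 26
Position 4 (value -16): max_ending_here = 5, max_so_far = 26
Position 5 (value -1): max_ending_here = 4, max_so_far = 26
Position 6 (value -11): max_ending_here = -7, max_so_far = 26
Position 7 (value -12): max_ending_here = -12, max_so_far = 26
Position 8 (value 4): max_ending_here = 4, max_so_far = 26
Position 9 (value 14): max_ending_here = 18, max_so_far = 26

Maximum subarray: [11, 15]
Maximum sum: 26

The maximum subarray is [11, 15] with sum 26. This subarray runs from index 1 to index 2.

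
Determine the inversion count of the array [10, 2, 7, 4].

Finding inversions in [10, 2, 7, 4]:

(0, 1): arr[0]=10 > arr[1]=2
(0, 2): arr[0]=10 > arr[2]=7
(0, 3): arr[0]=10 > arr[3]=4
(2, 3): arr[2]=7 > arr[3]=4

Total inversions: 4

The array has 4 inversion(s): (0,1), (0,2), (0,3), (2,3). Each pair (i,j) satisfies i < j and arr[i] > arr[j].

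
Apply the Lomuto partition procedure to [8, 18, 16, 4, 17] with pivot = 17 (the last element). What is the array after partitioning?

Lomuto partition with pivot = 17:

Initial array: [8, 18, 16, 4, 17]

arr[0]=8 <= 17: swap with position 0, array becomes [8, 18, 16, 4, 17]
arr[1]=18 > 17: no swap
arr[2]=16 <= 17: swap with position 1, array becomes [8, 16, 18, 4, 17]
arr[3]=4 <= 17: swap with position 2, array becomes [8, 16, 4, 18, 17]

Place pivot at position 3: [8, 16, 4, 17, 18]
Pivot position: 3

After partitioning with pivot 17, the array becomes [8, 16, 4, 17, 18]. The pivot is placed at index 3. All elements to the left of the pivot are <= 17, and all elements to the right are > 17.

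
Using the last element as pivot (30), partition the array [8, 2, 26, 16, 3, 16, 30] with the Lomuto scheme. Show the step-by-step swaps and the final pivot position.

Lomuto partition with pivot = 30:

Initial array: [8, 2, 26, 16, 3, 16, 30]

arr[0]=8 <= 30: swap with position 0, array becomes [8, 2, 26, 16, 3, 16, 30]
arr[1]=2 <= 30: swap with position 1, array becomes [8, 2, 26, 16, 3, 16, 30]
arr[2]=26 <= 30: swap with position 2, array becomes [8, 2, 26, 16, 3, 16, 30]
arr[3]=16 <= 30: swap with position 3, array becomes [8, 2, 26, 16, 3, 16, 30]
arr[4]=3 <= 30: swap with position 4, array becomes [8, 2, 26, 16, 3, 16, 30]
arr[5]=16 <= 30: swap with position 5, array becomes [8, 2, 26, 16, 3, 16, 30]

Place pivot at position 6: [8, 2, 26, 16, 3, 16, 30]
Pivot position: 6

After partitioning with pivot 30, the array becomes [8, 2, 26, 16, 3, 16, 30]. The pivot is placed at index 6. All elements to the left of the pivot are <= 30, and all elements to the right are > 30.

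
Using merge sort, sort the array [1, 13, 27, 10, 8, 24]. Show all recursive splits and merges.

Merge sort trace:

Split: [1, 13, 27, 10, 8, 24] -> [1, 13, 27] and [10, 8, 24]
  Split: [1, 13, 27] -> [1] and [13, 27]
    Split: [13, 27] -> [13] and [27]
    Merge: [13] + [27] -> [13, 27]
  Merge: [1] + [13, 27] -> [1, 13, 27]
  Split: [10, 8, 24] -> [10] and [8, 24]
    Split: [8, 24] -> [8] and [24]
    Merge: [8] + [24] -> [8, 24]
  Merge: [10] + [8, 24] -> [8, 10, 24]
Merge: [1, 13, 27] + [8, 10, 24] -> [1, 8, 10, 13, 24, 27]

Final sorted array: [1, 8, 10, 13, 24, 27]

The merge sort proceeds by recursively splitting the array and merging sorted halves.
After all merges, the sorted array is [1, 8, 10, 13, 24, 27].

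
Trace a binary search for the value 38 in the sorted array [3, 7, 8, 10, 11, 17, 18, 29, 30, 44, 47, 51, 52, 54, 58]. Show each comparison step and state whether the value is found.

Binary search for 38 in [3, 7, 8, 10, 11, 17, 18, 29, 30, 44, 47, 51, 52, 54, 58]:

lo=0, hi=14, mid=7, arr[mid]=29 -> 29 < 38, search right half
lo=8, hi=14, mid=11, arr[mid]=51 -> 51 > 38, search left half
lo=8, hi=10, mid=9, arr[mid]=44 -> 44 > 38, search left half
lo=8, hi=8, mid=8, arr[mid]=30 -> 30 < 38, search right half
lo=9 > hi=8, target 38 not found

Binary search determines that 38 is not in the array after 4 comparisons. The search space was exhausted without finding the target.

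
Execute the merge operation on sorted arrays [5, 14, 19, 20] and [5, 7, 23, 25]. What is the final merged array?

Merging process:

Compare 5 vs 5: take 5 from left. Merged: [5]
Compare 14 vs 5: take 5 from right. Merged: [5, 5]
Compare 14 vs 7: take 7 from right. Merged: [5, 5, 7]
Compare 14 vs 23: take 14 from left. Merged: [5, 5, 7, 14]
Compare 19 vs 23: take 19 from left. Merged: [5, 5, 7, 14, 19]
Compare 20 vs 23: take 20 from left. Merged: [5, 5, 7, 14, 19, 20]
Append remaining from right: [23, 25]. Merged: [5, 5, 7, 14, 19, 20, 23, 25]

Final merged array: [5, 5, 7, 14, 19, 20, 23, 25]
Total comparisons: 6

The merged array is [5, 5, 7, 14, 19, 20, 23, 25], requiring 6 comparisons. The merge step runs in O(n) time where n is the total number of elements.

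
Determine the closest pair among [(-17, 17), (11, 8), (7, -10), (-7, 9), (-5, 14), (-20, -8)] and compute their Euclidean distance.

Computing all pairwise distances among 6 points:

d((-17, 17), (11, 8)) = 29.4109
d((-17, 17), (7, -10)) = 36.1248
d((-17, 17), (-7, 9)) = 12.8062
d((-17, 17), (-5, 14)) = 12.3693
d((-17, 17), (-20, -8)) = 25.1794
d((11, 8), (7, -10)) = 18.4391
d((11, 8), (-7, 9)) = 18.0278
d((11, 8), (-5, 14)) = 17.088
d((11, 8), (-20, -8)) = 34.8855
d((7, -10), (-7, 9)) = 23.6008
d((7, -10), (-5, 14)) = 26.8328
d((7, -10), (-20, -8)) = 27.074
d((-7, 9), (-5, 14)) = 5.3852 <-- minimum
d((-7, 9), (-20, -8)) = 21.4009
d((-5, 14), (-20, -8)) = 26.6271

Closest pair: (-7, 9) and (-5, 14) with distance 5.3852

The closest pair is (-7, 9) and (-5, 14) with Euclidean distance 5.3852. For 6 points, brute-force pairwise comparison is shown above. For large n, the divide-and-conquer algorithm (sort by x, recurse on halves, check the dividing strip) achieves O(n log n).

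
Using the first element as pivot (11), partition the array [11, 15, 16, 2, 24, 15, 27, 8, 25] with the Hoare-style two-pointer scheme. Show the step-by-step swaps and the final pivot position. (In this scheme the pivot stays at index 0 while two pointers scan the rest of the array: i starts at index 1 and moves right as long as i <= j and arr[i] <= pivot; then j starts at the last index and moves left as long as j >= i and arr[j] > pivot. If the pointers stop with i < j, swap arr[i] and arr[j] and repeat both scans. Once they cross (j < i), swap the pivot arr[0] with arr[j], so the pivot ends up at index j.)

Hoare-style two-pointer partition with pivot = 11:

Initial array: [11, 15, 16, 2, 24, 15, 27, 8, 25]

Pointers start at i = 1, j = 8.
i stops at index 1 (arr[1]=15 > 11), j stops at index 7 (arr[7]=8 <= 11): swap arr[1] and arr[7], array becomes [11, 8, 16, 2, 24, 15, 27, 15, 25]
i stops at index 2 (arr[2]=16 > 11), j stops at index 3 (arr[3]=2 <= 11): swap arr[2] and arr[3], array becomes [11, 8, 2, 16, 24, 15, 27, 15, 25]
i ends at 3, j ends at 2: the pointers have crossed (j < i), so scanning stops.

Swap pivot arr[0] with arr[2] to place pivot at position 2: [2, 8, 11, 16, 24, 15, 27, 15, 25]
Pivot position: 2

After partitioning with pivot 11, the array becomes [2, 8, 11, 16, 24, 15, 27, 15, 25]. The pivot is placed at index 2. All elements to the left of the pivot are <= 11, and all elements to the right are > 11.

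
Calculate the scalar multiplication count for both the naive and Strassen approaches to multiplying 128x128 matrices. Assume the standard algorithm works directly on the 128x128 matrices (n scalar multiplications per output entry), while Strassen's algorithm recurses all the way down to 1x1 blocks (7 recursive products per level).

Matrix multiplication for 128x128 matrices:

Standard algorithm: 128^3 = 2097152 multiplications
Strassen's algorithm: 7^(log2(128)) = 7^7 = 823543 multiplications
Savings: 2097152 - 823543 = 1273609 multiplications

Standard: 2097152 multiplications (128^3). Strassen: 823543 multiplications (7^7). Strassen reduces 8 recursive multiplications to 7 at each level.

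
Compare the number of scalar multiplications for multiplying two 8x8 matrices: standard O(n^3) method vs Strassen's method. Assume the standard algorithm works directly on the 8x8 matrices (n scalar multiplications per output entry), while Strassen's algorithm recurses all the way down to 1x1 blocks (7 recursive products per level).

Matrix multiplication for 8x8 matrices:

Standard algorithm: 8^3 = 512 multiplications
Strassen's algorithm: 7^(log2(8)) = 7^3 = 343 multiplications
Savings: 512 - 343 = 169 multiplications

Standard: 512 multiplications (8^3). Strassen: 343 multiplications (7^3). Strassen reduces 8 recursive multiplications to 7 at each level.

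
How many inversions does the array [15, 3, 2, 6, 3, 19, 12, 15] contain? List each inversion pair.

Finding inversions in [15, 3, 2, 6, 3, 19, 12, 15]:

(0, 1): arr[0]=15 > arr[1]=3
(0, 2): arr[0]=15 > arr[2]=2
(0, 3): arr[0]=15 > arr[3]=6
(0, 4): arr[0]=15 > arr[4]=3
(0, 6): arr[0]=15 > arr[6]=12
(1, 2): arr[1]=3 > arr[2]=2
(3, 4): arr[3]=6 > arr[4]=3
(5, 6): arr[5]=19 > arr[6]=12
(5, 7): arr[5]=19 > arr[7]=15

Total inversions: 9

The array has 9 inversion(s): (0,1), (0,2), (0,3), (0,4), (0,6), (1,2), (3,4), (5,6), (5,7). Each pair (i,j) satisfies i < j and arr[i] > arr[j].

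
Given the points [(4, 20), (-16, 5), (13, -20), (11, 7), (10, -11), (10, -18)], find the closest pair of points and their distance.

Computing all pairwise distances among 6 points:

d((4, 20), (-16, 5)) = 25.0
d((4, 20), (13, -20)) = 41.0
d((4, 20), (11, 7)) = 14.7648
d((4, 20), (10, -11)) = 31.5753
d((4, 20), (10, -18)) = 38.4708
d((-16, 5), (13, -20)) = 38.2884
d((-16, 5), (11, 7)) = 27.074
d((-16, 5), (10, -11)) = 30.5287
d((-16, 5), (10, -18)) = 34.7131
d((13, -20), (11, 7)) = 27.074
d((13, -20), (10, -11)) = 9.4868
d((13, -20), (10, -18)) = 3.6056 <-- minimum
d((11, 7), (10, -11)) = 18.0278
d((11, 7), (10, -18)) = 25.02
d((10, -11), (10, -18)) = 7.0

Closest pair: (13, -20) and (10, -18) with distance 3.6056

The closest pair is (13, -20) and (10, -18) with Euclidean distance 3.6056. For 6 points, brute-force pairwise comparison is shown above. For large n, the divide-and-conquer algorithm (sort by x, recurse on halves, check the dividing strip) achieves O(n log n).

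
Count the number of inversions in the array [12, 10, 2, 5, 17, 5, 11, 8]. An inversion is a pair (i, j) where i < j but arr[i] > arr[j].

Finding inversions in [12, 10, 2, 5, 17, 5, 11, 8]:

(0, 1): arr[0]=12 > arr[1]=10
(0, 2): arr[0]=12 > arr[2]=2
(0, 3): arr[0]=12 > arr[3]=5
(0, 5): arr[0]=12 > arr[5]=5
(0, 6): arr[0]=12 > arr[6]=11
(0, 7): arr[0]=12 > arr[7]=8
(1, 2): arr[1]=10 > arr[2]=2
(1, 3): arr[1]=10 > arr[3]=5
(1, 5): arr[1]=10 > arr[5]=5
(1, 7): arr[1]=10 > arr[7]=8
(4, 5): arr[4]=17 > arr[5]=5
(4, 6): arr[4]=17 > arr[6]=11
(4, 7): arr[4]=17 > arr[7]=8
(6, 7): arr[6]=11 > arr[7]=8

Total inversions: 14

The array has 14 inversion(s): (0,1), (0,2), (0,3), (0,5), (0,6), (0,7), (1,2), (1,3), (1,5), (1,7), (4,5), (4,6), (4,7), (6,7). Each pair (i,j) satisfies i < j and arr[i] > arr[j].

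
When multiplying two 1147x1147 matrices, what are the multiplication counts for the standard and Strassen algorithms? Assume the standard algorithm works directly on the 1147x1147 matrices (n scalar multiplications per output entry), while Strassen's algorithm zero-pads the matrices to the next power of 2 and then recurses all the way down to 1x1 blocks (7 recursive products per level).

Matrix multiplication for 1147x1147 matrices:

Strassen's algorithm requires power-of-2 dimensions. Pad 1147x1147 to 2048x2048 (next power of 2).

Standard algorithm: 1147^3 = 1509003523 multiplications
Strassen's algorithm: 7^(log2(2048)) = 7^11 = 1977326743 multiplications
Difference: 1509003523 - 1977326743 = -468323220 (Strassen uses MORE here due to padding overhead — for small or just-over-power-of-2 n, padding can outweigh the per-level savings)

Standard: 1509003523 multiplications (1147^3). Strassen: 1977326743 multiplications (7^11, after padding to 2048x2048). Strassen reduces 8 recursive multiplications to 7 at each level.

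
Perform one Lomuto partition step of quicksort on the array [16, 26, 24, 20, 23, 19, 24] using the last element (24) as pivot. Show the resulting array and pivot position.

Lomuto partition with pivot = 24:

Initial array: [16, 26, 24, 20, 23, 19, 24]

arr[0]=16 <= 24: swap with position 0, array becomes [16, 26, 24, 20, 23, 19, 24]
arr[1]=26 > 24: no swap
arr[2]=24 <= 24: swap with position 1, array becomes [16, 24, 26, 20, 23, 19, 24]
arr[3]=20 <= 24: swap with position 2, array becomes [16, 24, 20, 26, 23, 19, 24]
arr[4]=23 <= 24: swap with position 3, array becomes [16, 24, 20, 23, 26, 19, 24]
arr[5]=19 <= 24: swap with position 4, array becomes [16, 24, 20, 23, 19, 26, 24]

Place pivot at position 5: [16, 24, 20, 23, 19, 24, 26]
Pivot position: 5

After partitioning with pivot 24, the array becomes [16, 24, 20, 23, 19, 24, 26]. The pivot is placed at index 5. All elements to the left of the pivot are <= 24, and all elements to the right are > 24.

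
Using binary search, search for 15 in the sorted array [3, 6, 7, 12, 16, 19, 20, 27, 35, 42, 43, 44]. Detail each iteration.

Binary search for 15 in [3, 6, 7, 12, 16, 19, 20, 27, 35, 42, 43, 44]:

lo=0, hi=11, mid=5, arr[mid]=19 -> 19 > 15, search left half
lo=0, hi=4, mid=2, arr[mid]=7 -> 7 < 15, search right half
lo=3, hi=4, mid=3, arr[mid]=12 -> 12 < 15, search right half
lo=4, hi=4, mid=4, arr[mid]=16 -> 16 > 15, search left half
lo=4 > hi=3, target 15 not found

Binary search determines that 15 is not in the array after 4 comparisons. The search space was exhausted without finding the target.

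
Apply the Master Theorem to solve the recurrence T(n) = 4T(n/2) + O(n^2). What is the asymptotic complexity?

Master Theorem for T(n) = 4T(n/2) + O(n^2):

a = 4, b = 2, c = 2
log_b(a) = log_2(4) = 2.0000

Case 2: c = 2 = log_2(4) = 2.0000
T(n) = O(n^2 log n) = O(n^2 log n)

For T(n) = 4T(n/2) + O(n^2): log_2(4) = 2.0000. This is Case 2 of the Master Theorem (c = log_b(a), equal work at all levels), giving O(n^2 log n).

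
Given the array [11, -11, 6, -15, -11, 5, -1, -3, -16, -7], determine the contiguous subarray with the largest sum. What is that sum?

Using Kadane's algorithm on [11, -11, 6, -15, -11, 5, -1, -3, -16, -7]:

Scanning through the array:
Position 1 (value -11): max_ending_here = 0, max_so_far = 11
Position 2 (value 6): max_ending_here = 6, max_so_far = 11
Position 3 (value -15): max_ending_here = -9, max_so_far = 11
Position 4 (value -11): max_ending_here = -11, max_so_far = 11
Position 5 (value 5): max_ending_here = 5, max_so_far = 11
Position 6 (value -1): max_ending_here = 4, max_so_far = 11
Position 7 (value -3): max_ending_here = 1, max_so_far = 11
Position 8 (value -16): max_ending_here = -15, max_so_far = 11
Position 9 (value -7): max_ending_here = -7, max_so_far = 11

Maximum subarray: [11]
Maximum sum: 11

The maximum subarray is [11] with sum 11. This subarray runs from index 0 to index 0.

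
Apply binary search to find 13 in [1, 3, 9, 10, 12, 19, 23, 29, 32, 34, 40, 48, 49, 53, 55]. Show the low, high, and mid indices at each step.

Binary search for 13 in [1, 3, 9, 10, 12, 19, 23, 29, 32, 34, 40, 48, 49, 53, 55]:

lo=0, hi=14, mid=7, arr[mid]=29 -> 29 > 13, search left half
lo=0, hi=6, mid=3, arr[mid]=10 -> 10 < 13, search right half
lo=4, hi=6, mid=5, arr[mid]=19 -> 19 > 13, search left half
lo=4, hi=4, mid=4, arr[mid]=12 -> 12 < 13, search right half
lo=5 > hi=4, target 13 not found

Binary search determines that 13 is not in the array after 4 comparisons. The search space was exhausted without finding the target.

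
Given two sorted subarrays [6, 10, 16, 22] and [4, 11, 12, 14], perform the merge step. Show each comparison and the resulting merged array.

Merging process:

Compare 6 vs 4: take 4 from right. Merged: [4]
Compare 6 vs 11: take 6 from left. Merged: [4, 6]
Compare 10 vs 11: take 10 from left. Merged: [4, 6, 10]
Compare 16 vs 11: take 11 from right. Merged: [4, 6, 10, 11]
Compare 16 vs 12: take 12 from right. Merged: [4, 6, 10, 11, 12]
Compare 16 vs 14: take 14 from right. Merged: [4, 6, 10, 11, 12, 14]
Append remaining from left: [16, 22]. Merged: [4, 6, 10, 11, 12, 14, 16, 22]

Final merged array: [4, 6, 10, 11, 12, 14, 16, 22]
Total comparisons: 6

The merged array is [4, 6, 10, 11, 12, 14, 16, 22], requiring 6 comparisons. The merge step runs in O(n) time where n is the total number of elements.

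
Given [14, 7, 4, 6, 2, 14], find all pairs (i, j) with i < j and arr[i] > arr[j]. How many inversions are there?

Finding inversions in [14, 7, 4, 6, 2, 14]:

(0, 1): arr[0]=14 > arr[1]=7
(0, 2): arr[0]=14 > arr[2]=4
(0, 3): arr[0]=14 > arr[3]=6
(0, 4): arr[0]=14 > arr[4]=2
(1, 2): arr[1]=7 > arr[2]=4
(1, 3): arr[1]=7 > arr[3]=6
(1, 4): arr[1]=7 > arr[4]=2
(2, 4): arr[2]=4 > arr[4]=2
(3, 4): arr[3]=6 > arr[4]=2

Total inversions: 9

The array has 9 inversion(s): (0,1), (0,2), (0,3), (0,4), (1,2), (1,3), (1,4), (2,4), (3,4). Each pair (i,j) satisfies i < j and arr[i] > arr[j].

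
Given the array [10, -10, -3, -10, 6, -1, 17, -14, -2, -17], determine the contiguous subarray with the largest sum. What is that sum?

Using Kadane's algorithm on [10, -10, -3, -10, 6, -1, 17, -14, -2, -17]:

Scanning through the array:
Position 1 (value -10): max_ending_here = 0, max_so_far = 10
Position 2 (value -3): max_ending_here = -3, max_so_far = 10
Position 3 (value -10): max_ending_here = -10, max_so_far = 10
Position 4 (value 6): max_ending_here = 6, max_so_far = 10
Position 5 (value -1): max_ending_here = 5, max_so_far = 10
Position 6 (value 17): max_ending_here = 22, max_so_far = 22
Position 7 (value -14): max_ending_here = 8, max_so_far = 22
Position 8 (value -2): max_ending_here = 6, max_so_far = 22
Position 9 (value -17): max_ending_here = -11, max_so_far = 22

Maximum subarray: [6, -1, 17]
Maximum sum: 22

The maximum subarray is [6, -1, 17] with sum 22. This subarray runs from index 4 to index 6.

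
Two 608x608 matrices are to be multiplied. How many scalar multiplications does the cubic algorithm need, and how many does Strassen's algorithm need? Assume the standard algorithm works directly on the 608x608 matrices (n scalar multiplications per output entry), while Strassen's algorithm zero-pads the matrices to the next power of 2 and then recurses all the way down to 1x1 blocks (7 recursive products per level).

Matrix multiplication for 608x608 matrices:

Strassen's algorithm requires power-of-2 dimensions. Pad 608x608 to 1024x1024 (next power of 2).

Standard algorithm: 608^3 = 224755712 multiplications
Strassen's algorithm: 7^(log2(1024)) = 7^10 = 282475249 multiplications
Difference: 224755712 - 282475249 = -57719537 (Strassen uses MORE here due to padding overhead — for small or just-over-power-of-2 n, padding can outweigh the per-level savings)

Standard: 224755712 multiplications (608^3). Strassen: 282475249 multiplications (7^10, after padding to 1024x1024). Strassen reduces 8 recursive multiplications to 7 at each level.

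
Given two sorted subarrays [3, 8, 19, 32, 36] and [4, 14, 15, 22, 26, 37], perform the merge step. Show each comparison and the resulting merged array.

Merging process:

Compare 3 vs 4: take 3 from left. Merged: [3]
Compare 8 vs 4: take 4 from right. Merged: [3, 4]
Compare 8 vs 14: take 8 from left. Merged: [3, 4, 8]
Compare 19 vs 14: take 14 from right. Merged: [3, 4, 8, 14]
Compare 19 vs 15: take 15 from right. Merged: [3, 4, 8, 14, 15]
Compare 19 vs 22: take 19 from left. Merged: [3, 4, 8, 14, 15, 19]
Compare 32 vs 22: take 22 from right. Merged: [3, 4, 8, 14, 15, 19, 22]
Compare 32 vs 26: take 26 from right. Merged: [3, 4, 8, 14, 15, 19, 22, 26]
Compare 32 vs 37: take 32 from left. Merged: [3, 4, 8, 14, 15, 19, 22, 26, 32]
Compare 36 vs 37: take 36 from left. Merged: [3, 4, 8, 14, 15, 19, 22, 26, 32, 36]
Append remaining from right: [37]. Merged: [3, 4, 8, 14, 15, 19, 22, 26, 32, 36, 37]

Final merged array: [3, 4, 8, 14, 15, 19, 22, 26, 32, 36, 37]
Total comparisons: 10

The merged array is [3, 4, 8, 14, 15, 19, 22, 26, 32, 36, 37], requiring 10 comparisons. The merge step runs in O(n) time where n is the total number of elements.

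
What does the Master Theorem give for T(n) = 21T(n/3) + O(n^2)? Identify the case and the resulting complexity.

Master Theorem for T(n) = 21T(n/3) + O(n^2):

a = 21, b = 3, c = 2
log_b(a) = log_3(21) = 2.7712

Case 1: c = 2 < log_3(21) = 2.7712
T(n) = O(n^(log_3 21))

For T(n) = 21T(n/3) + O(n^2): log_3(21) = 2.7712. This is Case 1 of the Master Theorem (c < log_b(a), work dominated by leaves), giving O(n^(log_3 21)).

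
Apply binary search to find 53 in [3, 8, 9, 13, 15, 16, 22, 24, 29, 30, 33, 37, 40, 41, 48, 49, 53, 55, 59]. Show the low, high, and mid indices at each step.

Binary search for 53 in [3, 8, 9, 13, 15, 16, 22, 24, 29, 30, 33, 37, 40, 41, 48, 49, 53, 55, 59]:

lo=0, hi=18, mid=9, arr[mid]=30 -> 30 < 53, search right half
lo=10, hi=18, mid=14, arr[mid]=48 -> 48 < 53, search right half
lo=15, hi=18, mid=16, arr[mid]=53 -> Found target at index 16!

Binary search finds 53 at index 16 after 3 comparisons. The search repeatedly halves the search space by comparing with the middle element.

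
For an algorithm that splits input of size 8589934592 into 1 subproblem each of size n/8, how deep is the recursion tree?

For divide and conquer with division factor 8:

Problem sizes at each level:
Level 0: 8589934592
Level 1: 1073741824
Level 2: 134217728
Level 3: 16777216
Level 4: 2097152
Level 5: 262144
Level 6: 32768
Level 7: 4096
Level 8: 512
Level 9: 64
Level 10: 8
Level 11: 1

The root is level 0 and the size-1 base case is level 11 (the tree spans levels 0 through 11, i.e. 12 levels counting the root), so the depth is the number of divisions: log_8(8589934592) = 11

The recursion tree depth is log_8(8589934592) = 11. At each level, the problem size is divided by 8, so it takes 11 divisions to reduce to a base case of size 1. The algorithm makes 1 recursive call at each level.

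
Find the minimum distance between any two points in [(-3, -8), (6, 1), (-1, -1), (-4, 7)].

Computing all pairwise distances among 4 points:

d((-3, -8), (6, 1)) = 12.7279
d((-3, -8), (-1, -1)) = 7.2801 <-- minimum
d((-3, -8), (-4, 7)) = 15.0333
d((6, 1), (-1, -1)) = 7.2801 <-- minimum
d((6, 1), (-4, 7)) = 11.6619
d((-1, -1), (-4, 7)) = 8.544

Minimum distance: 7.2801 (tie among 2 pairs: (-3, -8) and (-1, -1); (6, 1) and (-1, -1))

The minimum Euclidean distance is 7.2801. There is a tie: 2 pairs achieve this minimum — (-3, -8) and (-1, -1); (6, 1) and (-1, -1). Any of these is a valid closest pair. For 4 points, brute-force pairwise comparison is shown above. For large n, the divide-and-conquer algorithm (sort by x, recurse on halves, check the dividing strip) achieves O(n log n).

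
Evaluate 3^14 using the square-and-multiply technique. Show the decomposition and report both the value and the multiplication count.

Computing 3^14 by squaring (build up from 3^1; each line after the first costs one multiplication):

3^1 = 3
3^2 = (3^1)^2 = 3^2 = 9
3^3 = 3 * 3^2 = 3 * 9 = 27
3^6 = (3^3)^2 = 27^2 = 729
3^7 = 3 * 3^6 = 3 * 729 = 2187
3^14 = (3^7)^2 = 2187^2 = 4782969

Result: 4782969
Multiplications needed: 5 (5 lines after 3^1)

3^14 = 4782969. Using exponentiation by squaring, this requires 5 multiplications. The key idea: if the exponent is even, square the half-power; if odd, multiply by the base once.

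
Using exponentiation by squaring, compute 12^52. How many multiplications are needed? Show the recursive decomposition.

Computing 12^52 by squaring (build up from 12^1; each line after the first costs one multiplication):

12^1 = 12
12^2 = (12^1)^2 = 12^2 = 144
12^3 = 12 * 12^2 = 12 * 144 = 1728
12^6 = (12^3)^2 = 1728^2 = 2985984
12^12 = (12^6)^2 = 2985984^2 = 8916100448256
12^13 = 12 * 12^12 = 12 * 8916100448256 = 106993205379072
12^26 = (12^13)^2 = 106993205379072^2 = 11447545997288281555215581184
12^52 = (12^26)^2 = 11447545997288281555215581184^2 = 131046309360030956735917227964932955078950997486894841856

Result: 131046309360030956735917227964932955078950997486894841856
Multiplications needed: 7 (7 lines after 12^1)

12^52 = 131046309360030956735917227964932955078950997486894841856. Using exponentiation by squaring, this requires 7 multiplications. The key idea: if the exponent is even, square the half-power; if odd, multiply by the base once.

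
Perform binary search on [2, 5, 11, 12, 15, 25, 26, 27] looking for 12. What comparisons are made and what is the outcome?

Binary search for 12 in [2, 5, 11, 12, 15, 25, 26, 27]:

lo=0, hi=7, mid=3, arr[mid]=12 -> Found target at index 3!

Binary search finds 12 at index 3 after 1 comparisons. The search repeatedly halves the search space by comparing with the middle element.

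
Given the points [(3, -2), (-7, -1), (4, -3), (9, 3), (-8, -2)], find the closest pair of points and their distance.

Computing all pairwise distances among 5 points:

d((3, -2), (-7, -1)) = 10.0499
d((3, -2), (4, -3)) = 1.4142 <-- minimum
d((3, -2), (9, 3)) = 7.8102
d((3, -2), (-8, -2)) = 11.0
d((-7, -1), (4, -3)) = 11.1803
d((-7, -1), (9, 3)) = 16.4924
d((-7, -1), (-8, -2)) = 1.4142 <-- minimum
d((4, -3), (9, 3)) = 7.8102
d((4, -3), (-8, -2)) = 12.0416
d((9, 3), (-8, -2)) = 17.72

Minimum distance: 1.4142 (tie among 2 pairs: (3, -2) and (4, -3); (-7, -1) and (-8, -2))

The minimum Euclidean distance is 1.4142. There is a tie: 2 pairs achieve this minimum — (3, -2) and (4, -3); (-7, -1) and (-8, -2). Any of these is a valid closest pair. For 5 points, brute-force pairwise comparison is shown above. For large n, the divide-and-conquer algorithm (sort by x, recurse on halves, check the dividing strip) achieves O(n log n).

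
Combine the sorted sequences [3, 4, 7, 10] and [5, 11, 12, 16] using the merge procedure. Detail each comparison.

Merging process:

Compare 3 vs 5: take 3 from left. Merged: [3]
Compare 4 vs 5: take 4 from left. Merged: [3, 4]
Compare 7 vs 5: take 5 from right. Merged: [3, 4, 5]
Compare 7 vs 11: take 7 from left. Merged: [3, 4, 5, 7]
Compare 10 vs 11: take 10 from left. Merged: [3, 4, 5, 7, 10]
Append remaining from right: [11, 12, 16]. Merged: [3, 4, 5, 7, 10, 11, 12, 16]

Final merged array: [3, 4, 5, 7, 10, 11, 12, 16]
Total comparisons: 5

The merged array is [3, 4, 5, 7, 10, 11, 12, 16], requiring 5 comparisons. The merge step runs in O(n) time where n is the total number of elements.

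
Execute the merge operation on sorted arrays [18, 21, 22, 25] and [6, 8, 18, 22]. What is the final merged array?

Merging process:

Compare 18 vs 6: take 6 from right. Merged: [6]
Compare 18 vs 8: take 8 from right. Merged: [6, 8]
Compare 18 vs 18: take 18 from left. Merged: [6, 8, 18]
Compare 21 vs 18: take 18 from right. Merged: [6, 8, 18, 18]
Compare 21 vs 22: take 21 from left. Merged: [6, 8, 18, 18, 21]
Compare 22 vs 22: take 22 from left. Merged: [6, 8, 18, 18, 21, 22]
Compare 25 vs 22: take 22 from right. Merged: [6, 8, 18, 18, 21, 22, 22]
Append remaining from left: [25]. Merged: [6, 8, 18, 18, 21, 22, 22, 25]

Final merged array: [6, 8, 18, 18, 21, 22, 22, 25]
Total comparisons: 7

The merged array is [6, 8, 18, 18, 21, 22, 22, 25], requiring 7 comparisons. The merge step runs in O(n) time where n is the total number of elements.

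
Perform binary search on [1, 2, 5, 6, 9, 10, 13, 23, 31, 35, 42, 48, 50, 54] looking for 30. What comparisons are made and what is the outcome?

Binary search for 30 in [1, 2, 5, 6, 9, 10, 13, 23, 31, 35, 42, 48, 50, 54]:

lo=0, hi=13, mid=6, arr[mid]=13 -> 13 < 30, search right half
lo=7, hi=13, mid=10, arr[mid]=42 -> 42 > 30, search left half
lo=7, hi=9, mid=8, arr[mid]=31 -> 31 > 30, search left half
lo=7, hi=7, mid=7, arr[mid]=23 -> 23 < 30, search right half
lo=8 > hi=7, target 30 not found

Binary search determines that 30 is not in the array after 4 comparisons. The search space was exhausted without finding the target.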